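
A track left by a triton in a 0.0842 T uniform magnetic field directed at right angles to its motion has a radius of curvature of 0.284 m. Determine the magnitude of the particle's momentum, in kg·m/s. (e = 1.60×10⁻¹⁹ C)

Since qvB = mv²/r, the momentum p = mv = qBr.
p = (1×1.60×10^-19)(0.0842)(0.284) = 3.83×10^-21 kg·m/s.

p ≈ 3.83×10^-21 kg·m/s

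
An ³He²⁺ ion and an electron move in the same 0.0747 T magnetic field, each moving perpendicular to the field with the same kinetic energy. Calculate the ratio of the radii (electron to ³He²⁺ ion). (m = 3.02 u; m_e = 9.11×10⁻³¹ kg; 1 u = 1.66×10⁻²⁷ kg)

ratio ≈ 0.0270

r = √(2mK)/(qB) ⇒ at equal K, r ∝ √m/q.
r_{electron}/r_{³He²⁺ ion} = 0.0270.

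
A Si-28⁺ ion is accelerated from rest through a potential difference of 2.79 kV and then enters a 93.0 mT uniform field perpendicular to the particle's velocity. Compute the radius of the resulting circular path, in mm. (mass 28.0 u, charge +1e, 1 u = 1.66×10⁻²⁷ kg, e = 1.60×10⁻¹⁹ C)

r ≈ 433 mm

The kinetic energy gained is K = qV = (1×1.60×10^-19)(2790) = 4.46×10^-16 J.
v = √(2K/m) = 1.39×10^5 m/s.
r = mv/(qB) = (4.65×10^-26)(1.39×10^5) / [(1×1.60×10^-19)(0.0930)] = 0.433 m.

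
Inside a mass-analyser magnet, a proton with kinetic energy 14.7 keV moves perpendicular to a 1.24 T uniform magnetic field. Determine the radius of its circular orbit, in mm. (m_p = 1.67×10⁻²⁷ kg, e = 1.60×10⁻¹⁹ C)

r ≈ 14.1 mm

Convert the energy: K = 14.7 keV = 2.35×10^-15 J.
v = √(2K/m) = √(2·2.35×10^-15/1.67×10^-27) = 1.68×10^6 m/s.
r = mv/(qB) = (1.67×10^-27)(1.68×10^6) / [(1×1.60×10^-19)(1.24)] = 0.0141 m.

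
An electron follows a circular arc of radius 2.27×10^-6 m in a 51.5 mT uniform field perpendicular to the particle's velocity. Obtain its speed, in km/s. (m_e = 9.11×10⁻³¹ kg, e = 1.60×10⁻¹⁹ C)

From qvB = mv²/r, v = qBr/m.
v = (1×1.60×10^-19)(0.0515)(2.27×10^-6) / (9.11×10^-31) = 2.05×10^4 m/s.

v ≈ 20.5 km/s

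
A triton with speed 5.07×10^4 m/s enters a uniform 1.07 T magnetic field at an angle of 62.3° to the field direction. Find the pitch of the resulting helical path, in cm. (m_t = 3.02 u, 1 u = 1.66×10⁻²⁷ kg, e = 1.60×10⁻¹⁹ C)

The velocity component along B is v∥ = v cos62.3° = 2.36×10^4 m/s.
The cyclotron period T = 2πm/(qB) = 1.84×10^-7 s is set by m, q, B alone.
Pitch = v∥·T = (2.36×10^4)(1.84×10^-7) = 4.34×10^-3 m.

pitch ≈ 0.434 cm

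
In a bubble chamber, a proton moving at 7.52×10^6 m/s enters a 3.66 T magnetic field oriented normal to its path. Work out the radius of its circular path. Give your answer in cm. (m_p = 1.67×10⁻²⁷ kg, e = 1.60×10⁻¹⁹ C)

The magnetic force provides the centripetal force: qvB = mv²/r, so r = mv/(qB).
r = (1.67×10^-27 kg)(7.52×10^6 m/s) / [(1×1.60×10^-19 C)(3.66 T)] = 0.0214 m.

r ≈ 2.14 cm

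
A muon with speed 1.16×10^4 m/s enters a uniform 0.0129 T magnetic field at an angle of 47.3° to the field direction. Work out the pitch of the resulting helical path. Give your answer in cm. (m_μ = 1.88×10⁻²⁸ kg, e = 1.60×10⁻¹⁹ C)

pitch ≈ 0.450 cm

The velocity component along B is v∥ = v cos47.3° = 7870 m/s.
The cyclotron period T = 2πm/(qB) = 5.72×10^-7 s is set by m, q, B alone.
Pitch = v∥·T = (7870)(5.72×10^-7) = 4.50×10^-3 m.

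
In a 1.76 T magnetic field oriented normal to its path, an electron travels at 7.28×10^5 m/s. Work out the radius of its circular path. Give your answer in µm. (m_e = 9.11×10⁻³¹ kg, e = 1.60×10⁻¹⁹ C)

The magnetic force provides the centripetal force: qvB = mv²/r, so r = mv/(qB).
r = (9.11×10^-31 kg)(7.28×10^5 m/s) / [(1×1.60×10^-19 C)(1.76 T)] = 2.36×10^-6 m.

r ≈ 2.36 µm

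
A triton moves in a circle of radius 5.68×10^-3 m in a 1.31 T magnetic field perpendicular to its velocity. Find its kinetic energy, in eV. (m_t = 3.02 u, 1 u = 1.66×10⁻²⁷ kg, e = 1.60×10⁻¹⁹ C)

K ≈ 884 eV

v = qBr/m = (1×1.60×10^-19)(1.31)(5.68×10^-3) / (5.01×10^-27) = 2.37×10^5 m/s.
K = ½mv² = 0.5·(5.01×10^-27)·(2.37×10^5)² = 1.41×10^-16 J = 884 eV.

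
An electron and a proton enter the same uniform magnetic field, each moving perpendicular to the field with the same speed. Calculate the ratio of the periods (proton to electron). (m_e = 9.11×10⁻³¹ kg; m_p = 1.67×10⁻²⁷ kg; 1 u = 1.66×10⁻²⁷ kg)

T = 2πm/(qB) is independent of speed, so T₂/T₁ = (m₂/q₂)/(m₁/q₁).
T_{proton}/T_{electron} = (1.67×10^-27/1e) / (9.11×10^-31/1e) = 1830.

ratio ≈ 1830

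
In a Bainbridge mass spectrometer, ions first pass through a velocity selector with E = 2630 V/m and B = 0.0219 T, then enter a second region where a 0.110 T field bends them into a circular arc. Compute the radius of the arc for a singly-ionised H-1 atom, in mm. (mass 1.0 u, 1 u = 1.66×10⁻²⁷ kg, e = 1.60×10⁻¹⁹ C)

The selector passes v = E/B = 2630/0.0219 = 1.20×10^5 m/s.
In the deflection region, r = mv/(qB₂) = (1.66×10^-27)(1.20×10^5) / [(1×1.60×10^-19)(0.110)] = 0.0113 m.

r ≈ 11.3 mm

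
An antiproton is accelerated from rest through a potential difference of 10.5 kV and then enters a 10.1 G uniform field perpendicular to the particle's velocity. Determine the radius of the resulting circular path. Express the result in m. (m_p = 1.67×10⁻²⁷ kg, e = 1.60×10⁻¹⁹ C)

r ≈ 14.7 m

The kinetic energy gained is K = qV = (1×1.60×10^-19)(1.05×10^4) = 1.68×10^-15 J.
v = √(2K/m) = 1.42×10^6 m/s.
r = mv/(qB) = (1.67×10^-27)(1.42×10^6) / [(1×1.60×10^-19)(1.01×10^-3)] = 14.7 m.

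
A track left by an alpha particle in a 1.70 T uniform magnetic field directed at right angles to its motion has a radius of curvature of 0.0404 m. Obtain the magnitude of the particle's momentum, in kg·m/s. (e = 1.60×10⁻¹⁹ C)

Since qvB = mv²/r, the momentum p = mv = qBr.
p = (2×1.60×10^-19)(1.70)(0.0404) = 2.20×10^-20 kg·m/s.

p ≈ 2.20×10^-20 kg·m/s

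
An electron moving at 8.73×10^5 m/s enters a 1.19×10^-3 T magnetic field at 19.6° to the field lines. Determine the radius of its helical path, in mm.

Only the perpendicular component v⊥ = v sin19.6° = 2.93×10^5 m/s is bent by the field.
r = m v⊥ /(qB) = (9.11×10^-31)(2.93×10^5) / [(1×1.60×10^-19)(1.19×10^-3)] = 1.40×10^-3 m.

r ≈ 1.40 mm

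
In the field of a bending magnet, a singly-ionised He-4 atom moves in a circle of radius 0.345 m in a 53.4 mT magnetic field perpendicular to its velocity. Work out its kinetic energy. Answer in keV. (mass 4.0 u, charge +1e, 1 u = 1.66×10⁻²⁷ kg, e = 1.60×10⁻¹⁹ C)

v = qBr/m = (1×1.60×10^-19)(0.0534)(0.345) / (6.64×10^-27) = 4.44×10^5 m/s.
K = ½mv² = 0.5·(6.64×10^-27)·(4.44×10^5)² = 6.54×10^-16 J = 4.09 keV.

K ≈ 4.09 keV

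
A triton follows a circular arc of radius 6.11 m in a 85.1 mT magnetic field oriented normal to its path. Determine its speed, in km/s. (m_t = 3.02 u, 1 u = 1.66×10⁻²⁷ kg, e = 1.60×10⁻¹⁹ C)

From qvB = mv²/r, v = qBr/m.
v = (1×1.60×10^-19)(0.0851)(6.11) / (5.01×10^-27) = 1.66×10^7 m/s.

v ≈ 16600 km/s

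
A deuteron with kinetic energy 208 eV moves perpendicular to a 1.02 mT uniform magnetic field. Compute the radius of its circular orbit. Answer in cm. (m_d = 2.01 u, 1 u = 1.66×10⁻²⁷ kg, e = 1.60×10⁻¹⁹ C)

r ≈ 289 cm

Convert the energy: K = 208 eV = 3.33×10^-17 J.
v = √(2K/m) = √(2·3.33×10^-17/3.34×10^-27) = 1.41×10^5 m/s.
r = mv/(qB) = (3.34×10^-27)(1.41×10^5) / [(1×1.60×10^-19)(1.02×10^-3)] = 2.89 m.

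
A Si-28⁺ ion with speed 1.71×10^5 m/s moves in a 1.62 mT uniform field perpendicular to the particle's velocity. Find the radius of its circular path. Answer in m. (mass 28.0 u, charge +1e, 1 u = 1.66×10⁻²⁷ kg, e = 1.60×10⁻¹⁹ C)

The magnetic force provides the centripetal force: qvB = mv²/r, so r = mv/(qB).
r = (4.65×10^-26 kg)(1.71×10^5 m/s) / [(1×1.60×10^-19 C)(1.62×10^-3 T)] = 30.7 m.

r ≈ 30.7 m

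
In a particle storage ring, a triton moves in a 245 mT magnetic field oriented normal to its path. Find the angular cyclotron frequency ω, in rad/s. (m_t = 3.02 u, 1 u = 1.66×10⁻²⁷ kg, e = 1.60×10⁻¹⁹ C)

ω ≈ 7.82×10^6 rad/s

ω = qB/m = (1×1.60×10^-19)(0.245) / (5.01×10^-27) = 7.82×10^6 rad/s.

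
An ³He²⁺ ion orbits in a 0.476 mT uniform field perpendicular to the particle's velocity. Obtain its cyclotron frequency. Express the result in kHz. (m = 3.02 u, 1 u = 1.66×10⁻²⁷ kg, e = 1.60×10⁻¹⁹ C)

f ≈ 4.84 kHz

f = qB/(2πm) = (2×1.60×10^-19)(4.76×10^-4) / [2π(5.01×10^-27)] = 4840 Hz.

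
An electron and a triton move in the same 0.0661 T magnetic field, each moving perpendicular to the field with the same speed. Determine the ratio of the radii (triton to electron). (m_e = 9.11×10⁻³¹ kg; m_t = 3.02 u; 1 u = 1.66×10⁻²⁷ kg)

r = mv/(qB) ⇒ at equal v, r ∝ m/q.
r_{triton}/r_{electron} = 5500.

ratio ≈ 5500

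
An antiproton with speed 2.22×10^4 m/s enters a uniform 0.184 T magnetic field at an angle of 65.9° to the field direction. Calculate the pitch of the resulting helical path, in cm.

The velocity component along B is v∥ = v cos65.9° = 9060 m/s.
The cyclotron period T = 2πm/(qB) = 3.56×10^-7 s is set by m, q, B alone.
Pitch = v∥·T = (9060)(3.56×10^-7) = 3.23×10^-3 m.

pitch ≈ 0.323 cm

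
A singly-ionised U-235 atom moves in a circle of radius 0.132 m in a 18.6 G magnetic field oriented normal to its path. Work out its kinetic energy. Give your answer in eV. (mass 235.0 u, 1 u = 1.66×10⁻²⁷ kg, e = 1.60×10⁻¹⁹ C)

K ≈ 0.0124 eV

v = qBr/m = (1×1.60×10^-19)(1.86×10^-3)(0.132) / (3.90×10^-25) = 101 m/s.
K = ½mv² = 0.5·(3.90×10^-25)·(101)² = 1.98×10^-21 J = 0.0124 eV.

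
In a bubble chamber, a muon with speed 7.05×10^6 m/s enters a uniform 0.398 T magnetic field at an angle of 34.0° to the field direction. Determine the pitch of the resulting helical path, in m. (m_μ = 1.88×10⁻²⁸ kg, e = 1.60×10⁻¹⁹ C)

pitch ≈ 0.108 m

The velocity component along B is v∥ = v cos34.0° = 5.84×10^6 m/s.
The cyclotron period T = 2πm/(qB) = 1.85×10^-8 s is set by m, q, B alone.
Pitch = v∥·T = (5.84×10^6)(1.85×10^-8) = 0.108 m.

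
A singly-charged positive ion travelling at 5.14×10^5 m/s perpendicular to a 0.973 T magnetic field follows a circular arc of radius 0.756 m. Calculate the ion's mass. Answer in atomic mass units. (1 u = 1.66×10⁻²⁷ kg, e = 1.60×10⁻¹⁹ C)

qvB = mv²/r ⇒ m = qBr/v.
m = (1×1.60×10^-19)(0.973)(0.756) / (5.14×10^5) = 2.29×10^-25 kg = 138 u.

m ≈ 138 u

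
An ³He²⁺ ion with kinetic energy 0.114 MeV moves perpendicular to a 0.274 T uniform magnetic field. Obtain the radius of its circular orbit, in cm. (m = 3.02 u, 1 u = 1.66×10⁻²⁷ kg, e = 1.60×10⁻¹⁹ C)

r ≈ 15.4 cm

Convert the energy: K = 0.114 MeV = 1.82×10^-14 J.
v = √(2K/m) = √(2·1.82×10^-14/5.01×10^-27) = 2.70×10^6 m/s.
r = mv/(qB) = (5.01×10^-27)(2.70×10^6) / [(2×1.60×10^-19)(0.274)] = 0.154 m.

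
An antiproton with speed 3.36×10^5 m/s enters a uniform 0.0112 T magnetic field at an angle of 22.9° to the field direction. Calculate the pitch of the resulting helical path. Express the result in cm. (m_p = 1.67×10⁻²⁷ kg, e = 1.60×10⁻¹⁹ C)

The velocity component along B is v∥ = v cos22.9° = 3.10×10^5 m/s.
The cyclotron period T = 2πm/(qB) = 5.86×10^-6 s is set by m, q, B alone.
Pitch = v∥·T = (3.10×10^5)(5.86×10^-6) = 1.81 m.

pitch ≈ 181 cm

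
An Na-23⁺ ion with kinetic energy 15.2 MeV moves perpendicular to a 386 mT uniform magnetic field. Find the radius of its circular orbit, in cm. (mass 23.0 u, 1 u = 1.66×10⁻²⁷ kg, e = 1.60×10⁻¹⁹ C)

Convert the energy: K = 15.2 MeV = 2.43×10^-12 J.
v = √(2K/m) = √(2·2.43×10^-12/3.82×10^-26) = 1.13×10^7 m/s.
r = mv/(qB) = (3.82×10^-26)(1.13×10^7) / [(1×1.60×10^-19)(0.386)] = 6.98 m.

r ≈ 698 cm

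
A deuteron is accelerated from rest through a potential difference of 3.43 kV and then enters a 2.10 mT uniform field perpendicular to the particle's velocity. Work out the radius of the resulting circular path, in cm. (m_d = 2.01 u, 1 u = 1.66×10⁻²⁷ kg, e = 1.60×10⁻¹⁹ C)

r ≈ 570 cm

The kinetic energy gained is K = qV = (1×1.60×10^-19)(3430) = 5.49×10^-16 J.
v = √(2K/m) = 5.74×10^5 m/s.
r = mv/(qB) = (3.34×10^-27)(5.74×10^5) / [(1×1.60×10^-19)(2.10×10^-3)] = 5.70 m.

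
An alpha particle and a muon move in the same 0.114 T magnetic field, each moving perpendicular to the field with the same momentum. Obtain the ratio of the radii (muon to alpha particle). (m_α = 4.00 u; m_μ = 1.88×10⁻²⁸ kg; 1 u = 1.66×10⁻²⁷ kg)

r = p/(qB) ⇒ at equal p, r ∝ 1/q.
r_{muon}/r_{alpha particle} = 2.00.

ratio ≈ 2.00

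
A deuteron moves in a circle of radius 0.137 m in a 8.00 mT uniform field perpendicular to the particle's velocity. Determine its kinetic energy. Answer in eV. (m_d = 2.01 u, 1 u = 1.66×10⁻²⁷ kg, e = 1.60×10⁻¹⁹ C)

v = qBr/m = (1×1.60×10^-19)(8.00×10^-3)(0.137) / (3.34×10^-27) = 5.26×10^4 m/s.
K = ½mv² = 0.5·(3.34×10^-27)·(5.26×10^4)² = 4.61×10^-18 J = 28.8 eV.

K ≈ 28.8 eV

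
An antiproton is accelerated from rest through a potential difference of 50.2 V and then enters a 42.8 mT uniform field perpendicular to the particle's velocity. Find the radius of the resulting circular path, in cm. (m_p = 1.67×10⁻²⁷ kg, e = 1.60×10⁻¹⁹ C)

The kinetic energy gained is K = qV = (1×1.60×10^-19)(50.2) = 8.03×10^-18 J.
v = √(2K/m) = 9.81×10^4 m/s.
r = mv/(qB) = (1.67×10^-27)(9.81×10^4) / [(1×1.60×10^-19)(0.0428)] = 0.0239 m.

r ≈ 2.39 cm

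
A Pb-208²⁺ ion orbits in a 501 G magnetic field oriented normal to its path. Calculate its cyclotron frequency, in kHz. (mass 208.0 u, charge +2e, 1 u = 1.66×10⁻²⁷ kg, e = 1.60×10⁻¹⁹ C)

f = qB/(2πm) = (2×1.60×10^-19)(0.0501) / [2π(3.45×10^-25)] = 7390 Hz.

f ≈ 7.39 kHz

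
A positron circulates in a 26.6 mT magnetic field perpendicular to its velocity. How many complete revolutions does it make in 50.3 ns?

T = 2πm/(qB) = 2π(9.11×10^-31) / [(1×1.60×10^-19)(0.0266)] = 1.3449×10^-9 s.
N = t/T = 5.03×10^-8 / 1.3449×10^-9 ≈ 37.40, so 37 complete revolutions.

N = 37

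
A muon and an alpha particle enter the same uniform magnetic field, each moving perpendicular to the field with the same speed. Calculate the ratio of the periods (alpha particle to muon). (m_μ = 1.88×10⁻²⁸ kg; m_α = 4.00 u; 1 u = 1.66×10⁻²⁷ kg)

T = 2πm/(qB) is independent of speed, so T₂/T₁ = (m₂/q₂)/(m₁/q₁).
T_{alpha particle}/T_{muon} = (6.64×10^-27/2e) / (1.88×10^-28/1e) = 17.7.

ratio ≈ 17.7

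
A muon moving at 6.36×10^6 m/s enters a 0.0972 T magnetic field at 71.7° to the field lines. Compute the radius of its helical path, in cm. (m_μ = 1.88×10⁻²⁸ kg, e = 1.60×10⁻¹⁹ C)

Only the perpendicular component v⊥ = v sin71.7° = 6.04×10^6 m/s is bent by the field.
r = m v⊥ /(qB) = (1.88×10^-28)(6.04×10^6) / [(1×1.60×10^-19)(0.0972)] = 0.0730 m.

r ≈ 7.30 cm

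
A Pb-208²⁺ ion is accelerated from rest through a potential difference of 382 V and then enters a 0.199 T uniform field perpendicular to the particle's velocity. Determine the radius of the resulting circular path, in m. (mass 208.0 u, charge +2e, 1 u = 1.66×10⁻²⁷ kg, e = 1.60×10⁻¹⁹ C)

The kinetic energy gained is K = qV = (2×1.60×10^-19)(382) = 1.22×10^-16 J.
v = √(2K/m) = 2.66×10^4 m/s.
r = mv/(qB) = (3.45×10^-25)(2.66×10^4) / [(2×1.60×10^-19)(0.199)] = 0.144 m.

r ≈ 0.144 m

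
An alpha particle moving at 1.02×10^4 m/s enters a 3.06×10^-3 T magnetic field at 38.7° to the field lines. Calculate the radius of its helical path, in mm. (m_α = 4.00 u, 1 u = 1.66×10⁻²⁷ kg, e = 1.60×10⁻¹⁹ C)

Only the perpendicular component v⊥ = v sin38.7° = 6380 m/s is bent by the field.
r = m v⊥ /(qB) = (6.64×10^-27)(6380) / [(2×1.60×10^-19)(3.06×10^-3)] = 0.0432 m.

r ≈ 43.2 mm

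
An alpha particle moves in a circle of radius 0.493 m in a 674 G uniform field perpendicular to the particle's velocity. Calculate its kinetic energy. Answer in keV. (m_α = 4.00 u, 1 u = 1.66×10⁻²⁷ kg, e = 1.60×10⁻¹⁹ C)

K ≈ 53.2 keV

v = qBr/m = (2×1.60×10^-19)(0.0674)(0.493) / (6.64×10^-27) = 1.60×10^6 m/s.
K = ½mv² = 0.5·(6.64×10^-27)·(1.60×10^6)² = 8.51×10^-15 J = 53.2 keV.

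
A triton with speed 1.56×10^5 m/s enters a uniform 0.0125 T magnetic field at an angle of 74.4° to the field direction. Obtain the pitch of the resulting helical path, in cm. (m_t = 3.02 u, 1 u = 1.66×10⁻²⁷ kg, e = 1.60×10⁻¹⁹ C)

The velocity component along B is v∥ = v cos74.4° = 4.20×10^4 m/s.
The cyclotron period T = 2πm/(qB) = 1.57×10^-5 s is set by m, q, B alone.
Pitch = v∥·T = (4.20×10^4)(1.57×10^-5) = 0.661 m.

pitch ≈ 66.1 cm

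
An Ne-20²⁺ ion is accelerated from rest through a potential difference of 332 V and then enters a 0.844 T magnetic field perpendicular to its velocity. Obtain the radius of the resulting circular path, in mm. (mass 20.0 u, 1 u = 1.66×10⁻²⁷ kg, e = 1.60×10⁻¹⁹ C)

r ≈ 9.83 mm

The kinetic energy gained is K = qV = (2×1.60×10^-19)(332) = 1.06×10^-16 J.
v = √(2K/m) = 8.00×10^4 m/s.
r = mv/(qB) = (3.32×10^-26)(8.00×10^4) / [(2×1.60×10^-19)(0.844)] = 9.83×10^-3 m.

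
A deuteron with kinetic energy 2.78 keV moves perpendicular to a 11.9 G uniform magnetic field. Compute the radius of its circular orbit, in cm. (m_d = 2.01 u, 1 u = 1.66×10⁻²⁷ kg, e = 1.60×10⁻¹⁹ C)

r ≈ 905 cm

Convert the energy: K = 2.78 keV = 4.45×10^-16 J.
v = √(2K/m) = √(2·4.45×10^-16/3.34×10^-27) = 5.16×10^5 m/s.
r = mv/(qB) = (3.34×10^-27)(5.16×10^5) / [(1×1.60×10^-19)(1.19×10^-3)] = 9.05 m.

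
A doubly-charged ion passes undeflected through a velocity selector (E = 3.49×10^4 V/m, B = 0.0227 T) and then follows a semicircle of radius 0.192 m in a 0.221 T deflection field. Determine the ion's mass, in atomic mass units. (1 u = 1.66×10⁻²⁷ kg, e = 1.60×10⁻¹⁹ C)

m ≈ 5.32 u

v = E/B₁ = 1.54×10^6 m/s.
From r = mv/(qB₂), m = qB₂r/v = (2×1.60×10^-19)(0.221)(0.192) / (1.54×10^6) = 8.83×10^-27 kg.
In atomic mass units: m = 8.83×10^-27 / 1.66×10^-27 = 5.32 u.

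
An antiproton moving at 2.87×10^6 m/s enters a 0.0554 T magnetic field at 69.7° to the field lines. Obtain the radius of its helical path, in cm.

Only the perpendicular component v⊥ = v sin69.7° = 2.69×10^6 m/s is bent by the field.
r = m v⊥ /(qB) = (1.67×10^-27)(2.69×10^6) / [(1×1.60×10^-19)(0.0554)] = 0.507 m.

r ≈ 50.7 cm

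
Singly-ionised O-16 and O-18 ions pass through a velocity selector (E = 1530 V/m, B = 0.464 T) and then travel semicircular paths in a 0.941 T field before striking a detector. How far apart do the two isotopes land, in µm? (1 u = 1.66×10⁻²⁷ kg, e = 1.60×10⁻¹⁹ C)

Both emerge at v = E/B₁ = 3300 m/s.
r = mv/(qB₂), so r₁ = 5.817×10^-4 m and r₂ = 6.544×10^-4 m, giving Δr = 7.27×10^-5 m.
After a semicircle each ion lands a diameter 2r from the entry slit, so the separation is 2Δr = 1.45×10^-4 m.

Δd ≈ 145 µm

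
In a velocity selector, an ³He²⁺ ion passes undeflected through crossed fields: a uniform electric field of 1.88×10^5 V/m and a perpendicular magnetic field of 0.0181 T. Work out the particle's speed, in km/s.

For zero net force, qE = qvB, so v = E/B.
v = (1.88×10^5) / (0.0181) = 1.04×10^7 m/s.

v ≈ 10400 km/s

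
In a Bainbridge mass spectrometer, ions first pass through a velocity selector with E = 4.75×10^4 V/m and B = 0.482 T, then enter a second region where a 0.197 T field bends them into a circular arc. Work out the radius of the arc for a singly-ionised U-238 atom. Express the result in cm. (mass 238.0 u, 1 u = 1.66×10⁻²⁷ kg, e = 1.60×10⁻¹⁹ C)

The selector passes v = E/B = 4.75×10^4/0.482 = 9.85×10^4 m/s.
In the deflection region, r = mv/(qB₂) = (3.95×10^-25)(9.85×10^4) / [(1×1.60×10^-19)(0.197)] = 1.24 m.

r ≈ 124 cm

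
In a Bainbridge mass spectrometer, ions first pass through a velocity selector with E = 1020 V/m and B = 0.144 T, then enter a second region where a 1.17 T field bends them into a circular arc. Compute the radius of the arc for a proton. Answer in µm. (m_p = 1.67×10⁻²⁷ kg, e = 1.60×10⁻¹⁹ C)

r ≈ 63.2 µm

The selector passes v = E/B = 1020/0.144 = 7080 m/s.
In the deflection region, r = mv/(qB₂) = (1.67×10^-27)(7080) / [(1×1.60×10^-19)(1.17)] = 6.32×10^-5 m.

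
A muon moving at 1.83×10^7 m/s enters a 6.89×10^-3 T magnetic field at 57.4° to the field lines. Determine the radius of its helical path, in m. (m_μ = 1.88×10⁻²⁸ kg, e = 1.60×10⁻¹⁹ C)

r ≈ 2.63 m

Only the perpendicular component v⊥ = v sin57.4° = 1.54×10^7 m/s is bent by the field.
r = m v⊥ /(qB) = (1.88×10^-28)(1.54×10^7) / [(1×1.60×10^-19)(6.89×10^-3)] = 2.63 m.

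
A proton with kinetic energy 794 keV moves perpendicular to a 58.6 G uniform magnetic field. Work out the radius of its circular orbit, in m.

Convert the energy: K = 794 keV = 1.27×10^-13 J.
v = √(2K/m) = √(2·1.27×10^-13/1.67×10^-27) = 1.23×10^7 m/s.
r = mv/(qB) = (1.67×10^-27)(1.23×10^7) / [(1×1.60×10^-19)(5.86×10^-3)] = 22.0 m.

r ≈ 22.0 m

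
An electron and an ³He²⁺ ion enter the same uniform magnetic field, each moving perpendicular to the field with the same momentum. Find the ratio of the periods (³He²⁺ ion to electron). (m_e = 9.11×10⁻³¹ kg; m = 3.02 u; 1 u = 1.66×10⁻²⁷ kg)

T = 2πm/(qB) is independent of speed, so T₂/T₁ = (m₂/q₂)/(m₁/q₁).
T_{³He²⁺ ion}/T_{electron} = (5.01×10^-27/2e) / (9.11×10^-31/1e) = 2750.

ratio ≈ 2750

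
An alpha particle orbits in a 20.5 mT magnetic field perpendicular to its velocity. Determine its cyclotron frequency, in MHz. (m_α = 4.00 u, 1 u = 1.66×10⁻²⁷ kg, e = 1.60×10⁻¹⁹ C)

f ≈ 0.157 MHz

f = qB/(2πm) = (2×1.60×10^-19)(0.0205) / [2π(6.64×10^-27)] = 1.57×10^5 Hz.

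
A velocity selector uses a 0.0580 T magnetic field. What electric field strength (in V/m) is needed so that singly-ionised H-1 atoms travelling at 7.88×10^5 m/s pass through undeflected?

E ≈ 4.57×10^4 V/m

qE = qvB ⇒ E = vB = (7.88×10^5)(0.0580) = 4.57×10^4 V/m.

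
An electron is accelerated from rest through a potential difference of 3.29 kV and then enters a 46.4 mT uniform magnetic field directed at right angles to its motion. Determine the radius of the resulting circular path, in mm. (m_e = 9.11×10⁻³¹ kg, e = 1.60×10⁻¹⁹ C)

The kinetic energy gained is K = qV = (1×1.60×10^-19)(3290) = 5.26×10^-16 J.
v = √(2K/m) = 3.40×10^7 m/s.
r = mv/(qB) = (9.11×10^-31)(3.40×10^7) / [(1×1.60×10^-19)(0.0464)] = 4.17×10^-3 m.

r ≈ 4.17 mm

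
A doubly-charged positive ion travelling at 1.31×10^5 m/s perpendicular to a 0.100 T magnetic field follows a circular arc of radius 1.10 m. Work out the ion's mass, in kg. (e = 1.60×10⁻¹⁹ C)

qvB = mv²/r ⇒ m = qBr/v.
m = (2×1.60×10^-19)(0.100)(1.10) / (1.31×10^5) = 2.69×10^-25 kg.

m ≈ 2.69×10^-25 kg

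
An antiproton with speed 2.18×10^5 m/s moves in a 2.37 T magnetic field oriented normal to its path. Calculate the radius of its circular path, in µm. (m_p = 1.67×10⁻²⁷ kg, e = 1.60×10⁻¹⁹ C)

The magnetic force provides the centripetal force: qvB = mv²/r, so r = mv/(qB).
r = (1.67×10^-27 kg)(2.18×10^5 m/s) / [(1×1.60×10^-19 C)(2.37 T)] = 9.60×10^-4 m.

r ≈ 960 µm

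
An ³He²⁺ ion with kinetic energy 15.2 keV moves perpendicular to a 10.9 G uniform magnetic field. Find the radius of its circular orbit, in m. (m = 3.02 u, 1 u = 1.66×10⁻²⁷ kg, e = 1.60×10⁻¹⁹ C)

Convert the energy: K = 15.2 keV = 2.43×10^-15 J.
v = √(2K/m) = √(2·2.43×10^-15/5.01×10^-27) = 9.85×10^5 m/s.
r = mv/(qB) = (5.01×10^-27)(9.85×10^5) / [(2×1.60×10^-19)(1.09×10^-3)] = 14.2 m.

r ≈ 14.2 m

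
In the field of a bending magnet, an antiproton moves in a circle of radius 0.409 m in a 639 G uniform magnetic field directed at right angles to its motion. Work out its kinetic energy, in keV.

K ≈ 32.7 keV

v = qBr/m = (1×1.60×10^-19)(0.0639)(0.409) / (1.67×10^-27) = 2.50×10^6 m/s.
K = ½mv² = 0.5·(1.67×10^-27)·(2.50×10^6)² = 5.24×10^-15 J = 32.7 keV.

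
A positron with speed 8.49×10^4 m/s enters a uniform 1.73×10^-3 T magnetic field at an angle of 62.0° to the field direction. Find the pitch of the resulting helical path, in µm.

pitch ≈ 824 µm

The velocity component along B is v∥ = v cos62.0° = 3.99×10^4 m/s.
The cyclotron period T = 2πm/(qB) = 2.07×10^-8 s is set by m, q, B alone.
Pitch = v∥·T = (3.99×10^4)(2.07×10^-8) = 8.24×10^-4 m.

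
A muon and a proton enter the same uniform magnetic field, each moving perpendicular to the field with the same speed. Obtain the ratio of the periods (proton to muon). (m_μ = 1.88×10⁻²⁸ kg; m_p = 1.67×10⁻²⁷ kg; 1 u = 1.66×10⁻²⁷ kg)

T = 2πm/(qB) is independent of speed, so T₂/T₁ = (m₂/q₂)/(m₁/q₁).
T_{proton}/T_{muon} = (1.67×10^-27/1e) / (1.88×10^-28/1e) = 8.88.

ratio ≈ 8.88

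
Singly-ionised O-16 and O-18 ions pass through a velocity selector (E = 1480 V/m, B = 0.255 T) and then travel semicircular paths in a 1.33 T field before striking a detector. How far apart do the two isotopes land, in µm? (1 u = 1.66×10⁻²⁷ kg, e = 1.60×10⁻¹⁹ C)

Both emerge at v = E/B₁ = 5800 m/s.
r = mv/(qB₂), so r₁ = 7.244×10^-4 m and r₂ = 8.149×10^-4 m, giving Δr = 9.05×10^-5 m.
After a semicircle each ion lands a diameter 2r from the entry slit, so the separation is 2Δr = 1.81×10^-4 m.

Δd ≈ 181 µm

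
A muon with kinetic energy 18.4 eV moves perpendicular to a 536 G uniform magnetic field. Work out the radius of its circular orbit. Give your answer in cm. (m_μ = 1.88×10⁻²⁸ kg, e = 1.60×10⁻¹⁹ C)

Convert the energy: K = 18.4 eV = 2.94×10^-18 J.
v = √(2K/m) = √(2·2.94×10^-18/1.88×10^-28) = 1.77×10^5 m/s.
r = mv/(qB) = (1.88×10^-28)(1.77×10^5) / [(1×1.60×10^-19)(0.0536)] = 3.88×10^-3 m.

r ≈ 0.388 cm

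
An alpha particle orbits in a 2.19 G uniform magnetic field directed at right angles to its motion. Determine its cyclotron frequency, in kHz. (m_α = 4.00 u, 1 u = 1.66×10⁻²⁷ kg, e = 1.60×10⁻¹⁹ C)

f ≈ 1.68 kHz

f = qB/(2πm) = (2×1.60×10^-19)(2.19×10^-4) / [2π(6.64×10^-27)] = 1680 Hz.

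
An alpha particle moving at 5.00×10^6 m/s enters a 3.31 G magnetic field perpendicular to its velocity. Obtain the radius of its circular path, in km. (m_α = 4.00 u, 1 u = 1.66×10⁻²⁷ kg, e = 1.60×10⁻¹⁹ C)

r ≈ 0.313 km

The magnetic force provides the centripetal force: qvB = mv²/r, so r = mv/(qB).
r = (6.64×10^-27 kg)(5.00×10^6 m/s) / [(2×1.60×10^-19 C)(3.31×10^-4 T)] = 313 m.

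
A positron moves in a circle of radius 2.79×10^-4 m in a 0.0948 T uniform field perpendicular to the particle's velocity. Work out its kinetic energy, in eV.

v = qBr/m = (1×1.60×10^-19)(0.0948)(2.79×10^-4) / (9.11×10^-31) = 4.65×10^6 m/s.
K = ½mv² = 0.5·(9.11×10^-31)·(4.65×10^6)² = 9.83×10^-18 J = 61.4 eV.

K ≈ 61.4 eV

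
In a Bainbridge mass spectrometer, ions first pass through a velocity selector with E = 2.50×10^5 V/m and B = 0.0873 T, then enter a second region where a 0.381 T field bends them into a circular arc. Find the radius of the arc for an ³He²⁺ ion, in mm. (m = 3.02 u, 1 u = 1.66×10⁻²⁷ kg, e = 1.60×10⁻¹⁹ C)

r ≈ 118 mm

The selector passes v = E/B = 2.50×10^5/0.0873 = 2.86×10^6 m/s.
In the deflection region, r = mv/(qB₂) = (5.01×10^-27)(2.86×10^6) / [(2×1.60×10^-19)(0.381)] = 0.118 m.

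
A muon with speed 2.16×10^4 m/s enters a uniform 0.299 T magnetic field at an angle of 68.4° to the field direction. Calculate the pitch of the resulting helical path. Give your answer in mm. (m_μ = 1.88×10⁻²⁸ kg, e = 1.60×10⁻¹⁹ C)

The velocity component along B is v∥ = v cos68.4° = 7950 m/s.
The cyclotron period T = 2πm/(qB) = 2.47×10^-8 s is set by m, q, B alone.
Pitch = v∥·T = (7950)(2.47×10^-8) = 1.96×10^-4 m.

pitch ≈ 0.196 mm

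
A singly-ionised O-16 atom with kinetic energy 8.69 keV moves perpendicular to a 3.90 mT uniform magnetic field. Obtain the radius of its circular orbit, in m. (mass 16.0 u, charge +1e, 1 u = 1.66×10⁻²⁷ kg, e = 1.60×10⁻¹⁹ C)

Convert the energy: K = 8.69 keV = 1.39×10^-15 J.
v = √(2K/m) = √(2·1.39×10^-15/2.66×10^-26) = 3.24×10^5 m/s.
r = mv/(qB) = (2.66×10^-26)(3.24×10^5) / [(1×1.60×10^-19)(3.90×10^-3)] = 13.8 m.

r ≈ 13.8 m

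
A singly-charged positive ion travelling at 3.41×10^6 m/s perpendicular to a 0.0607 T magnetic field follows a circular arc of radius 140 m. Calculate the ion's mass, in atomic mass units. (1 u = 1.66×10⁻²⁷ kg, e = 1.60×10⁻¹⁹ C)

qvB = mv²/r ⇒ m = qBr/v.
m = (1×1.60×10^-19)(0.0607)(140) / (3.41×10^6) = 3.99×10^-25 kg = 240 u.

m ≈ 240 u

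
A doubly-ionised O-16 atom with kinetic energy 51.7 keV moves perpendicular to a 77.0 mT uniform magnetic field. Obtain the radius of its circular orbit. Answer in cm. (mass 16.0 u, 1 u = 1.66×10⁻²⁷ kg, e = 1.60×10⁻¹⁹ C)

r ≈ 85.1 cm

Convert the energy: K = 51.7 keV = 8.27×10^-15 J.
v = √(2K/m) = √(2·8.27×10^-15/2.66×10^-26) = 7.89×10^5 m/s.
r = mv/(qB) = (2.66×10^-26)(7.89×10^5) / [(2×1.60×10^-19)(0.0770)] = 0.851 m.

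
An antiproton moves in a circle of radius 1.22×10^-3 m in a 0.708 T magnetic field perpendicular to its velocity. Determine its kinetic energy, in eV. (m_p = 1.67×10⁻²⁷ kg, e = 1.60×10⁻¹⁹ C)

K ≈ 35.7 eV

v = qBr/m = (1×1.60×10^-19)(0.708)(1.22×10^-3) / (1.67×10^-27) = 8.28×10^4 m/s.
K = ½mv² = 0.5·(1.67×10^-27)·(8.28×10^4)² = 5.72×10^-18 J = 35.7 eV.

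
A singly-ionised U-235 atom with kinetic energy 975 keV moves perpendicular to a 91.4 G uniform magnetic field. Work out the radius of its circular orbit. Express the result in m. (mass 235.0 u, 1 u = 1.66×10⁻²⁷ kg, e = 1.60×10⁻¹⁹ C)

Convert the energy: K = 975 keV = 1.56×10^-13 J.
v = √(2K/m) = √(2·1.56×10^-13/3.90×10^-25) = 8.94×10^5 m/s.
r = mv/(qB) = (3.90×10^-25)(8.94×10^5) / [(1×1.60×10^-19)(9.14×10^-3)] = 239 m.

r ≈ 239 m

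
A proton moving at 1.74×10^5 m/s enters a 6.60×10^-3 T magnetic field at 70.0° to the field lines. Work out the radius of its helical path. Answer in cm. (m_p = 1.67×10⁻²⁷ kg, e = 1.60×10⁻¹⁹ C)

r ≈ 25.9 cm

Only the perpendicular component v⊥ = v sin70.0° = 1.64×10^5 m/s is bent by the field.
r = m v⊥ /(qB) = (1.67×10^-27)(1.64×10^5) / [(1×1.60×10^-19)(6.60×10^-3)] = 0.259 m.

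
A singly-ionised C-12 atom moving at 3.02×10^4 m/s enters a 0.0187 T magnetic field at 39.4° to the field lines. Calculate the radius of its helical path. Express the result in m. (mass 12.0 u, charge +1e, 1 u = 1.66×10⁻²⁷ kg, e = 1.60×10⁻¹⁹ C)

Only the perpendicular component v⊥ = v sin39.4° = 1.92×10^4 m/s is bent by the field.
r = m v⊥ /(qB) = (1.99×10^-26)(1.92×10^4) / [(1×1.60×10^-19)(0.0187)] = 0.128 m.

r ≈ 0.128 m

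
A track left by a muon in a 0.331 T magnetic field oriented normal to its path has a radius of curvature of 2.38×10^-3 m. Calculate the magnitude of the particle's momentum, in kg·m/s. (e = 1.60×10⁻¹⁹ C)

p ≈ 1.26×10^-22 kg·m/s

Since qvB = mv²/r, the momentum p = mv = qBr.
p = (1×1.60×10^-19)(0.331)(2.38×10^-3) = 1.26×10^-22 kg·m/s.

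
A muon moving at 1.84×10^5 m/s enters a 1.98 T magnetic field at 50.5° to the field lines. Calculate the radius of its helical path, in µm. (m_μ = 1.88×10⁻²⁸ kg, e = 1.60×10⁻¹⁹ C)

Only the perpendicular component v⊥ = v sin50.5° = 1.42×10^5 m/s is bent by the field.
r = m v⊥ /(qB) = (1.88×10^-28)(1.42×10^5) / [(1×1.60×10^-19)(1.98)] = 8.43×10^-5 m.

r ≈ 84.3 µm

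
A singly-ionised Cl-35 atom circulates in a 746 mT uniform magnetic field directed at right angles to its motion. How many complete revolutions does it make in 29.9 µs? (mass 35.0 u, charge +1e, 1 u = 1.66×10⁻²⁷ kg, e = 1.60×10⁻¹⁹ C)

T = 2πm/(qB) = 2π(5.81×10^-26) / [(1×1.60×10^-19)(0.746)] = 3.0584×10^-6 s.
N = t/T = 2.99×10^-5 / 3.0584×10^-6 ≈ 9.78, so 9 complete revolutions.

N = 9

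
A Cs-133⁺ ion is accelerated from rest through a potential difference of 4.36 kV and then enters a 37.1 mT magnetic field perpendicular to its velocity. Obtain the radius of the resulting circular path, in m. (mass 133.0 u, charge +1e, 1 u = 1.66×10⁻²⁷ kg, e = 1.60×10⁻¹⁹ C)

r ≈ 2.96 m

The kinetic energy gained is K = qV = (1×1.60×10^-19)(4360) = 6.98×10^-16 J.
v = √(2K/m) = 7.95×10^4 m/s.
r = mv/(qB) = (2.21×10^-25)(7.95×10^4) / [(1×1.60×10^-19)(0.0371)] = 2.96 m.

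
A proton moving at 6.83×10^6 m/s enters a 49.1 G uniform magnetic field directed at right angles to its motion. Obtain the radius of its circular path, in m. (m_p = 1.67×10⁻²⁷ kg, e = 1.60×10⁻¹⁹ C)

r ≈ 14.5 m

The magnetic force provides the centripetal force: qvB = mv²/r, so r = mv/(qB).
r = (1.67×10^-27 kg)(6.83×10^6 m/s) / [(1×1.60×10^-19 C)(4.91×10^-3 T)] = 14.5 m.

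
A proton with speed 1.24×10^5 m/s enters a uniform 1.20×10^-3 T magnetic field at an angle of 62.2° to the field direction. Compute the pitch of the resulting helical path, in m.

The velocity component along B is v∥ = v cos62.2° = 5.78×10^4 m/s.
The cyclotron period T = 2πm/(qB) = 5.47×10^-5 s is set by m, q, B alone.
Pitch = v∥·T = (5.78×10^4)(5.47×10^-5) = 3.16 m.

pitch ≈ 3.16 m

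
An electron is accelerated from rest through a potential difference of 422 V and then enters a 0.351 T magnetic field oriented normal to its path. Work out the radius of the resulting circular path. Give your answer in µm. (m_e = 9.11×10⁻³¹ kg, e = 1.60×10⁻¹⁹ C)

r ≈ 197 µm

The kinetic energy gained is K = qV = (1×1.60×10^-19)(422) = 6.75×10^-17 J.
v = √(2K/m) = 1.22×10^7 m/s.
r = mv/(qB) = (9.11×10^-31)(1.22×10^7) / [(1×1.60×10^-19)(0.351)] = 1.97×10^-4 m.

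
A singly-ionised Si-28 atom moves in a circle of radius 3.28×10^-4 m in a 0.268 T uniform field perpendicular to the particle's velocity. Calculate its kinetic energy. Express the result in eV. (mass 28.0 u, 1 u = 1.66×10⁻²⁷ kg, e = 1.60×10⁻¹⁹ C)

K ≈ 0.0133 eV

v = qBr/m = (1×1.60×10^-19)(0.268)(3.28×10^-4) / (4.65×10^-26) = 303 m/s.
K = ½mv² = 0.5·(4.65×10^-26)·(303)² = 2.13×10^-21 J = 0.0133 eV.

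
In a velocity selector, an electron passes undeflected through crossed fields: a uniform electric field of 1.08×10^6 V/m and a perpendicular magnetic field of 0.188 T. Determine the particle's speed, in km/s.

v ≈ 5740 km/s

For zero net force, qE = qvB, so v = E/B.
v = (1.08×10^6) / (0.188) = 5.74×10^6 m/s.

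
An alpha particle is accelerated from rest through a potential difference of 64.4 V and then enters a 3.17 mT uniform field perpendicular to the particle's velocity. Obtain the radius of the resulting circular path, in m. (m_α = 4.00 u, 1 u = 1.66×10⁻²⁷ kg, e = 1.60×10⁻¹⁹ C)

r ≈ 0.516 m

The kinetic energy gained is K = qV = (2×1.60×10^-19)(64.4) = 2.06×10^-17 J.
v = √(2K/m) = 7.88×10^4 m/s.
r = mv/(qB) = (6.64×10^-27)(7.88×10^4) / [(2×1.60×10^-19)(3.17×10^-3)] = 0.516 m.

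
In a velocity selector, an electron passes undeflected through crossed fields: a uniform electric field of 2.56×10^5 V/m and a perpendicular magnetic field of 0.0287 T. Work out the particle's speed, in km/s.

v ≈ 8920 km/s

For zero net force, qE = qvB, so v = E/B.
v = (2.56×10^5) / (0.0287) = 8.92×10^6 m/s.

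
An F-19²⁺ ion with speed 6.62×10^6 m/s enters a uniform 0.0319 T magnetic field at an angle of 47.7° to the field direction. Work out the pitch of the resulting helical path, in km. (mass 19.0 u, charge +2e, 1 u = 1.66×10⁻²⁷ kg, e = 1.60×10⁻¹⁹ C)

The velocity component along B is v∥ = v cos47.7° = 4.46×10^6 m/s.
The cyclotron period T = 2πm/(qB) = 1.94×10^-5 s is set by m, q, B alone.
Pitch = v∥·T = (4.46×10^6)(1.94×10^-5) = 86.5 m.

pitch ≈ 0.0865 km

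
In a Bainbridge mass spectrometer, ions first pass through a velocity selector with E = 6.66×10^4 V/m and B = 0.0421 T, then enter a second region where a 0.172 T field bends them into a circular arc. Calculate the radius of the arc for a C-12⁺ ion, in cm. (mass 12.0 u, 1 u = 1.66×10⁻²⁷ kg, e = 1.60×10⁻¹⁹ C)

r ≈ 115 cm

The selector passes v = E/B = 6.66×10^4/0.0421 = 1.58×10^6 m/s.
In the deflection region, r = mv/(qB₂) = (1.99×10^-26)(1.58×10^6) / [(1×1.60×10^-19)(0.172)] = 1.15 m.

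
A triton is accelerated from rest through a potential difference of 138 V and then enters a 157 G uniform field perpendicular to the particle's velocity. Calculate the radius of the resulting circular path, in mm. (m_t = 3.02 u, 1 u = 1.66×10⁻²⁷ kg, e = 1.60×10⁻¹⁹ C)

The kinetic energy gained is K = qV = (1×1.60×10^-19)(138) = 2.21×10^-17 J.
v = √(2K/m) = 9.39×10^4 m/s.
r = mv/(qB) = (5.01×10^-27)(9.39×10^4) / [(1×1.60×10^-19)(0.0157)] = 0.187 m.

r ≈ 187 mm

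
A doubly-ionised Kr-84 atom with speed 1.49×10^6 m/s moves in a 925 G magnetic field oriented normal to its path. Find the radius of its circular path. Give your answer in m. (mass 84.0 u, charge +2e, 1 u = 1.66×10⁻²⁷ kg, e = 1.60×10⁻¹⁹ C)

r ≈ 7.02 m

The magnetic force provides the centripetal force: qvB = mv²/r, so r = mv/(qB).
r = (1.39×10^-25 kg)(1.49×10^6 m/s) / [(2×1.60×10^-19 C)(0.0925 T)] = 7.02 m.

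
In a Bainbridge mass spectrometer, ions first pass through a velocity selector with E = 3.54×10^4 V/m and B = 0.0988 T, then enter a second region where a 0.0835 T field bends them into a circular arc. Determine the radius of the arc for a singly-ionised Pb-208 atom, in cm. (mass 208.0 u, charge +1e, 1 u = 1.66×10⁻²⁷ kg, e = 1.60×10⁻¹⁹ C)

r ≈ 926 cm

The selector passes v = E/B = 3.54×10^4/0.0988 = 3.58×10^5 m/s.
In the deflection region, r = mv/(qB₂) = (3.45×10^-25)(3.58×10^5) / [(1×1.60×10^-19)(0.0835)] = 9.26 m.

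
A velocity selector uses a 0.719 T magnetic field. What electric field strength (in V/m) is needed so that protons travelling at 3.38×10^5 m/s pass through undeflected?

E ≈ 2.43×10^5 V/m

qE = qvB ⇒ E = vB = (3.38×10^5)(0.719) = 2.43×10^5 V/m.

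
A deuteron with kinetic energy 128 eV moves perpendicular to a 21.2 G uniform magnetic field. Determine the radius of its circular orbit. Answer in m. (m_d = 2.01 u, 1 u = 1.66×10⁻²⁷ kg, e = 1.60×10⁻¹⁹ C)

r ≈ 1.09 m

Convert the energy: K = 128 eV = 2.05×10^-17 J.
v = √(2K/m) = √(2·2.05×10^-17/3.34×10^-27) = 1.11×10^5 m/s.
r = mv/(qB) = (3.34×10^-27)(1.11×10^5) / [(1×1.60×10^-19)(2.12×10^-3)] = 1.09 m.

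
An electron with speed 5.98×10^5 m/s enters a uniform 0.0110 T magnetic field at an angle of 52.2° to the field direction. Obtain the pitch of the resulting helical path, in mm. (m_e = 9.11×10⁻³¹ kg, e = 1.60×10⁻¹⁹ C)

The velocity component along B is v∥ = v cos52.2° = 3.67×10^5 m/s.
The cyclotron period T = 2πm/(qB) = 3.25×10^-9 s is set by m, q, B alone.
Pitch = v∥·T = (3.67×10^5)(3.25×10^-9) = 1.19×10^-3 m.

pitch ≈ 1.19 mm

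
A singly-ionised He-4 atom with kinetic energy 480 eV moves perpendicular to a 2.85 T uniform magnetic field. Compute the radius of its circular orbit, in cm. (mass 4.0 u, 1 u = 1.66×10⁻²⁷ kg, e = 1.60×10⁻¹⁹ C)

Convert the energy: K = 480 eV = 7.68×10^-17 J.
v = √(2K/m) = √(2·7.68×10^-17/6.64×10^-27) = 1.52×10^5 m/s.
r = mv/(qB) = (6.64×10^-27)(1.52×10^5) / [(1×1.60×10^-19)(2.85)] = 2.21×10^-3 m.

r ≈ 0.221 cm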